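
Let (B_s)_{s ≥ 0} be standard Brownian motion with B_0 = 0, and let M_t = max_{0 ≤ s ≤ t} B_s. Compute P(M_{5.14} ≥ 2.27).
P(M_{5.14} ≥ 2.27) = 2·P(B_{5.14} ≥ 2.27) = 2(1 − Φ(2.27/√5.14)) ≈ 0.3167

By the reflection principle for Brownian motion, P(M_t ≥ a) = 2 · P(B_t ≥ a) for a ≥ 0. Since B_t ~ N(0, t), P(B_t ≥ 2.27) = 1 − Φ(2.27/√t) = 1 − Φ(2.27/√5.14) = 1 − Φ(1.0013). So
  P(M_{5.14} ≥ 2.27) = 2(1 − Φ(1.0013)) ≈ 0.3167.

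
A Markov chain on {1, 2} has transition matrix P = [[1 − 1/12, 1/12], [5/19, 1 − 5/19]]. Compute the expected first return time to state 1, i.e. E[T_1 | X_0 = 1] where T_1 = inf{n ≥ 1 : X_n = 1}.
E[T_1 | X_0 = 1] = 1/π_1 = 79/60

For an irreducible recurrent Markov chain with stationary distribution π, E[T_i | X_0 = i] = 1/π_i (Kac's formula). Here π_1 = (5/19)/(1/12 + 5/19) = (5/19)/(79/228) = 60/79, so E[T_1 | X_0 = 1] = 1/π_1 = (1/12 + 5/19)/(5/19) = (79/228)/(5/19) = 79/60.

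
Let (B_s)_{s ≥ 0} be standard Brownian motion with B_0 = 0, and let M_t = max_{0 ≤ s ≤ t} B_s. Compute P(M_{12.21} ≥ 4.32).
P(M_{12.21} ≥ 4.32) = 2·P(B_{12.21} ≥ 4.32) = 2(1 − Φ(4.32/√12.21)) ≈ 0.2163

By the reflection principle for Brownian motion, P(M_t ≥ a) = 2 · P(B_t ≥ a) for a ≥ 0. Since B_t ~ N(0, t), P(B_t ≥ 4.32) = 1 − Φ(4.32/√t) = 1 − Φ(4.32/√12.21) = 1 − Φ(1.2363). So
  P(M_{12.21} ≥ 4.32) = 2(1 − Φ(1.2363)) ≈ 0.2163.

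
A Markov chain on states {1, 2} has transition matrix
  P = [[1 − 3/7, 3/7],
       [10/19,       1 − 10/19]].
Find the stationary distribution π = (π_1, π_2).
π_1 = 70/127, π_2 = 57/127

Solve πP = π with π_1 + π_2 = 1. From πP = π: π_1 · (1 − 3/7) + π_2 · 10/19 = π_1 ⇒ π_2 · 10/19 = π_1 · 3/7 ⇒ π_2/π_1 = (3/7)/(10/19) = 57/70. Together with π_1 + π_2 = 1:
  π_1 = (10/19)/(3/7 + 10/19) = (10/19)/(127/133) = 70/127,
  π_2 = (3/7)/(3/7 + 10/19) = (3/7)/(127/133) = 57/127.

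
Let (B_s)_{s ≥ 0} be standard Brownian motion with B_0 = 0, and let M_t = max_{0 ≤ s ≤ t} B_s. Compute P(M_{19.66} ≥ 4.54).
P(M_{19.66} ≥ 4.54) = 2·P(B_{19.66} ≥ 4.54) = 2(1 − Φ(4.54/√19.66)) ≈ 0.3059

By the reflection principle for Brownian motion, P(M_t ≥ a) = 2 · P(B_t ≥ a) for a ≥ 0. Since B_t ~ N(0, t), P(B_t ≥ 4.54) = 1 − Φ(4.54/√t) = 1 − Φ(4.54/√19.66) = 1 − Φ(1.0239). So
  P(M_{19.66} ≥ 4.54) = 2(1 − Φ(1.0239)) ≈ 0.3059.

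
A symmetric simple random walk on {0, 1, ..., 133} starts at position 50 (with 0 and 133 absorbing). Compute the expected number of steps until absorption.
E[τ | X_0 = 50] = 4150

Let v_k = E[τ | X_0 = k]. Boundary: v_0 = v_133 = 0. Recurrence: v_k = 1 + (v_{k-1} + v_{k+1})/2 for 1 ≤ k ≤ 132. The particular solution to v_k − (v_{k-1} + v_{k+1})/2 = 1 is v_k = −k^2. Adding homogeneous solution A + B k and matching boundaries gives v_k = k (133 − k). Substituting k = 50: v_50 = 50 · 83 = 4150.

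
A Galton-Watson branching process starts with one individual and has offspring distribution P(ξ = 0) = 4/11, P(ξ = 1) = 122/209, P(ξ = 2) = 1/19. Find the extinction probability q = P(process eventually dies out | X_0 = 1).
q = 1

Mean offspring μ = 0·4/11 + 1·122/209 + 2·1/19 = 144/209 ≤ 1. For μ ≤ 1 with offspring not concentrated at 1, the Galton-Watson process goes extinct almost surely, so q = 1.
(Algebraic check: The pgf is f(s) = 4/11 + 122/209·s + 1/19·s². The extinction probability q is the smallest fixed point of f in [0, 1]. Setting s = f(s):
  1/19·s² + (122/209 − 1)·s + 4/11 = 0
  1/19·s² − (4/11 + 1/19)·s + 4/11 = 0
which factors as (s − 1)·(1/19·s − 4/11) = 0, giving roots s = 1 and s = (4/11)/(1/19) = 76/11. Since 76/11 ≥ 1, the smallest root in [0, 1] is s = 1.)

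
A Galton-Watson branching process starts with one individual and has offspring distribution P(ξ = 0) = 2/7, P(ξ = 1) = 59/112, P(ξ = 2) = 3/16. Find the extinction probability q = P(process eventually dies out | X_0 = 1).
q = 1

Mean offspring μ = 0·2/7 + 1·59/112 + 2·3/16 = 101/112 ≤ 1. For μ ≤ 1 with offspring not concentrated at 1, the Galton-Watson process goes extinct almost surely, so q = 1.
(Algebraic check: The pgf is f(s) = 2/7 + 59/112·s + 3/16·s². The extinction probability q is the smallest fixed point of f in [0, 1]. Setting s = f(s):
  3/16·s² + (59/112 − 1)·s + 2/7 = 0
  3/16·s² − (2/7 + 3/16)·s + 2/7 = 0
which factors as (s − 1)·(3/16·s − 2/7) = 0, giving roots s = 1 and s = (2/7)/(3/16) = 32/21. Since 32/21 ≥ 1, the smallest root in [0, 1] is s = 1.)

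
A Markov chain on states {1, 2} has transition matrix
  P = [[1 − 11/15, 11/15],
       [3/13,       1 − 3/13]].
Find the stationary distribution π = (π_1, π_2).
π_1 = 45/188, π_2 = 143/188

Solve πP = π with π_1 + π_2 = 1. From πP = π: π_1 · (1 − 11/15) + π_2 · 3/13 = π_1 ⇒ π_2 · 3/13 = π_1 · 11/15 ⇒ π_2/π_1 = (11/15)/(3/13) = 143/45. Together with π_1 + π_2 = 1:
  π_1 = (3/13)/(11/15 + 3/13) = (3/13)/(188/195) = 45/188,
  π_2 = (11/15)/(11/15 + 3/13) = (11/15)/(188/195) = 143/188.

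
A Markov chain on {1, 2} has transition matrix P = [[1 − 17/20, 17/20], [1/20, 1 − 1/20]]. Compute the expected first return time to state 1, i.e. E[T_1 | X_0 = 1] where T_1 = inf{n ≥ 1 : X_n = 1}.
E[T_1 | X_0 = 1] = 1/π_1 = 18

For an irreducible recurrent Markov chain with stationary distribution π, E[T_i | X_0 = i] = 1/π_i (Kac's formula). Here π_1 = (1/20)/(17/20 + 1/20) = (1/20)/(9/10) = 1/18, so E[T_1 | X_0 = 1] = 1/π_1 = (17/20 + 1/20)/(1/20) = (9/10)/(1/20) = 18.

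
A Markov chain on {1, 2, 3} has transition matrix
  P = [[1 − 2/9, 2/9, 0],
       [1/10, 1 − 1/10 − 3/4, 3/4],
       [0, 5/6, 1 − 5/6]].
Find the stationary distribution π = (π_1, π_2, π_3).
π = (9/47, 20/47, 18/47)

This is a birth-death chain on three states, which satisfies detailed balance: π_1 · P_{12} = π_2 · P_{21} and π_2 · P_{23} = π_3 · P_{32}.
From π_1 · 2/9 = π_2 · 1/10: π_2/π_1 = (2/9)/(1/10) = 20/9.
From π_2 · 3/4 = π_3 · 5/6: π_3/π_2 = (3/4)/(5/6) = 9/10.
Take π_1 proportional to 1; then unnormalized π = (1, 20/9, 2). Normalize by dividing by the sum 47/9:
  π = (9/47, 20/47, 18/47).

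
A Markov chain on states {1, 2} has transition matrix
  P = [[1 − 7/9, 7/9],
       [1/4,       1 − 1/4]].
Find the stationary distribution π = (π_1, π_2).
π_1 = 9/37, π_2 = 28/37

Solve πP = π with π_1 + π_2 = 1. From πP = π: π_1 · (1 − 7/9) + π_2 · 1/4 = π_1 ⇒ π_2 · 1/4 = π_1 · 7/9 ⇒ π_2/π_1 = (7/9)/(1/4) = 28/9. Together with π_1 + π_2 = 1:
  π_1 = (1/4)/(7/9 + 1/4) = (1/4)/(37/36) = 9/37,
  π_2 = (7/9)/(7/9 + 1/4) = (7/9)/(37/36) = 28/37.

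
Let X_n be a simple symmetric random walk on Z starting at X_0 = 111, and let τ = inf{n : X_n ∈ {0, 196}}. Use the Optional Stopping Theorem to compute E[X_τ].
E[X_τ] = 111

X_n is a martingale and τ is a bounded-mean stopping time (indeed τ is finite a.s. with bounded expectation since the walk is in a bounded region). By the OST, E[X_τ] = E[X_0] = 111. Equivalently: E[X_τ] = 196 · P(hit 196 first) + 0 · P(hit 0 first) = 196 · (111/196) = 111.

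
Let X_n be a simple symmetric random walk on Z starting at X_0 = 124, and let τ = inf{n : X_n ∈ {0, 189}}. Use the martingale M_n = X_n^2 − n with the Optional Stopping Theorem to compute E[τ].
E[τ] = 8060

M_n = X_n^2 − n is a martingale (since E[X_{n+1}^2 | F_n] = X_n^2 + 1). By OST (τ has finite mean in a bounded region), E[M_τ] = E[M_0] = X_0^2 − 0 = 124^2 = 15376. Also E[M_τ] = E[X_τ^2] − E[τ]. The walk exits at 0 or 189, with P(hit 189 first) = 124/189, so E[X_τ^2] = 189^2 · 124/189 + 0 = 23436. Thus E[τ] = E[X_τ^2] − E[M_τ] = 23436 − 15376 = 8060 = 124(189 − 124) = 8060.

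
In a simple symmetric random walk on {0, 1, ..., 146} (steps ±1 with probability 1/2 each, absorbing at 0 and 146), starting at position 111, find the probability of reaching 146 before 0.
P(hit 146 before 0) = 111/146

Let u_k = P(hit 146 before 0 | start at k). Then u_0 = 0, u_146 = 1, and u_k = u_{k-1}/2 + u_{k+1}/2 for 1 ≤ k ≤ 145. This harmonic recurrence is solved by u_k = k/146, giving u_111 = 111/146.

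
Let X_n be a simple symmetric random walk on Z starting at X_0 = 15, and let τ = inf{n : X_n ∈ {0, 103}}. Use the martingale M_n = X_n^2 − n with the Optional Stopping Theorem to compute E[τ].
E[τ] = 1320

M_n = X_n^2 − n is a martingale (since E[X_{n+1}^2 | F_n] = X_n^2 + 1). By OST (τ has finite mean in a bounded region), E[M_τ] = E[M_0] = X_0^2 − 0 = 15^2 = 225. Also E[M_τ] = E[X_τ^2] − E[τ]. The walk exits at 0 or 103, with P(hit 103 first) = 15/103, so E[X_τ^2] = 103^2 · 15/103 + 0 = 1545. Thus E[τ] = E[X_τ^2] − E[M_τ] = 1545 − 225 = 1320 = 15(103 − 15) = 1320.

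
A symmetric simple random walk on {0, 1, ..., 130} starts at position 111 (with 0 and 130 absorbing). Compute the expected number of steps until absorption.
E[τ | X_0 = 111] = 2109

Let v_k = E[τ | X_0 = k]. Boundary: v_0 = v_130 = 0. Recurrence: v_k = 1 + (v_{k-1} + v_{k+1})/2 for 1 ≤ k ≤ 129. The particular solution to v_k − (v_{k-1} + v_{k+1})/2 = 1 is v_k = −k^2. Adding homogeneous solution A + B k and matching boundaries gives v_k = k (130 − k). Substituting k = 111: v_111 = 111 · 19 = 2109.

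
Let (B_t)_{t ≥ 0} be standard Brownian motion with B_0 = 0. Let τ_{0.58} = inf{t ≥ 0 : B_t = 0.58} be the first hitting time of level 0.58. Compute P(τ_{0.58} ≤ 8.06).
P(τ_{0.58} ≤ 8.06) = 2(1 − Φ(0.58/√8.06)) = 2(1 − Φ(0.2043)) ≈ 0.8381

By the reflection principle for standard BM, P(τ_b ≤ t) = 2 · P(B_t ≥ b). Since B_t ~ N(0, t), P(B_t ≥ 0.58) = 1 − Φ(0.58/√t) = 1 − Φ(0.58/√8.06) = 1 − Φ(0.2043) ≈ 0.41906. Doubling: P(τ_{0.58} ≤ 8.06) ≈ 2 · 0.41906 = 0.83812 ≈ 0.8381.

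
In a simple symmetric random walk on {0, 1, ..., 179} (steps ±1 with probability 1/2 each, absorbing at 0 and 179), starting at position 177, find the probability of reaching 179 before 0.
P(hit 179 before 0) = 177/179

Let u_k = P(hit 179 before 0 | start at k). Then u_0 = 0, u_179 = 1, and u_k = u_{k-1}/2 + u_{k+1}/2 for 1 ≤ k ≤ 178. This harmonic recurrence is solved by u_k = k/179, giving u_177 = 177/179.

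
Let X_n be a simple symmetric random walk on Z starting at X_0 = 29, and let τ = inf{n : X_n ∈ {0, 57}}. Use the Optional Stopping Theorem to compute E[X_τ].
E[X_τ] = 29

X_n is a martingale and τ is a bounded-mean stopping time (indeed τ is finite a.s. with bounded expectation since the walk is in a bounded region). By the OST, E[X_τ] = E[X_0] = 29. Equivalently: E[X_τ] = 57 · P(hit 57 first) + 0 · P(hit 0 first) = 57 · (29/57) = 29.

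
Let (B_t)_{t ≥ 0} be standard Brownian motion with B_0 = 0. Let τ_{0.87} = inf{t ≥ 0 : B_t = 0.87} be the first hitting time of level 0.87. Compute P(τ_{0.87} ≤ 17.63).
P(τ_{0.87} ≤ 17.63) = 2(1 − Φ(0.87/√17.63)) = 2(1 − Φ(0.2072)) ≈ 0.8359

By the reflection principle for standard BM, P(τ_b ≤ t) = 2 · P(B_t ≥ b). Since B_t ~ N(0, t), P(B_t ≥ 0.87) = 1 − Φ(0.87/√t) = 1 − Φ(0.87/√17.63) = 1 − Φ(0.2072) ≈ 0.41793. Doubling: P(τ_{0.87} ≤ 17.63) ≈ 2 · 0.41793 = 0.83586 ≈ 0.8359.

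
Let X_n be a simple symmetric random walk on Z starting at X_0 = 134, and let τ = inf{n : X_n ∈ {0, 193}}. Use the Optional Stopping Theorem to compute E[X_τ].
E[X_τ] = 134

X_n is a martingale and τ is a bounded-mean stopping time (indeed τ is finite a.s. with bounded expectation since the walk is in a bounded region). By the OST, E[X_τ] = E[X_0] = 134. Equivalently: E[X_τ] = 193 · P(hit 193 first) + 0 · P(hit 0 first) = 193 · (134/193) = 134.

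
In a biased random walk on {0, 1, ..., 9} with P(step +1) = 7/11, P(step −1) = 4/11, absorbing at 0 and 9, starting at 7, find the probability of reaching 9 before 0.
P(hit 9 before 0) = (1 − (4/7)^7) / (1 − (4/7)^9) = 13183597/13363821

Let u_k denote P(reach 9 before 0 | start at k). Boundary: u_0 = 0, u_9 = 1. Recurrence: u_k = 7/11·u_{k+1} + 4/11·u_{k-1} for 1 ≤ k ≤ 8. Try u_k = A + B·r^k with r = q/p = (4/11)/(7/11) = 4/7. Substitution satisfies the recurrence; boundary conditions give:
  u_k = (1 − r^k) / (1 − r^N) = (1 − (4/7)^7) / (1 − (4/7)^9) = 13183597/13363821.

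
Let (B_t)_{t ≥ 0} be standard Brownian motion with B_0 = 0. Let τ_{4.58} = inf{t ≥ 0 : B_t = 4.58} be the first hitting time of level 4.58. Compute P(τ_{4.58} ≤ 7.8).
P(τ_{4.58} ≤ 7.8) = 2(1 − Φ(4.58/√7.8)) = 2(1 − Φ(1.6399)) ≈ 0.1010

By the reflection principle for standard BM, P(τ_b ≤ t) = 2 · P(B_t ≥ b). Since B_t ~ N(0, t), P(B_t ≥ 4.58) = 1 − Φ(4.58/√t) = 1 − Φ(4.58/√7.8) = 1 − Φ(1.6399) ≈ 0.05051. Doubling: P(τ_{4.58} ≤ 7.8) ≈ 2 · 0.05051 = 0.10102 ≈ 0.1010.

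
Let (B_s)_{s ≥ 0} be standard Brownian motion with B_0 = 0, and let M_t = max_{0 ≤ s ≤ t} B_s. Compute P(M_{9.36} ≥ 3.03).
P(M_{9.36} ≥ 3.03) = 2·P(B_{9.36} ≥ 3.03) = 2(1 − Φ(3.03/√9.36)) ≈ 0.3220

By the reflection principle for Brownian motion, P(M_t ≥ a) = 2 · P(B_t ≥ a) for a ≥ 0. Since B_t ~ N(0, t), P(B_t ≥ 3.03) = 1 − Φ(3.03/√t) = 1 − Φ(3.03/√9.36) = 1 − Φ(0.9904). So
  P(M_{9.36} ≥ 3.03) = 2(1 − Φ(0.9904)) ≈ 0.3220.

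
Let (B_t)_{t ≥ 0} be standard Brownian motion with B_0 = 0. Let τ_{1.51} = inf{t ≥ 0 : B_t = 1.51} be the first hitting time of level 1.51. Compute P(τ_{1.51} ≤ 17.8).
P(τ_{1.51} ≤ 17.8) = 2(1 − Φ(1.51/√17.8)) = 2(1 − Φ(0.3579)) ≈ 0.7204

By the reflection principle for standard BM, P(τ_b ≤ t) = 2 · P(B_t ≥ b). Since B_t ~ N(0, t), P(B_t ≥ 1.51) = 1 − Φ(1.51/√t) = 1 − Φ(1.51/√17.8) = 1 − Φ(0.3579) ≈ 0.36021. Doubling: P(τ_{1.51} ≤ 17.8) ≈ 2 · 0.36021 = 0.72042 ≈ 0.7204.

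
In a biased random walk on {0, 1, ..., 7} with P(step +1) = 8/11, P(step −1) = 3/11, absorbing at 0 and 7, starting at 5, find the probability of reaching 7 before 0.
P(hit 7 before 0) = (1 − (3/8)^5) / (1 − (3/8)^7) = 416320/418993

Let u_k denote P(reach 7 before 0 | start at k). Boundary: u_0 = 0, u_7 = 1. Recurrence: u_k = 8/11·u_{k+1} + 3/11·u_{k-1} for 1 ≤ k ≤ 6. Try u_k = A + B·r^k with r = q/p = (3/11)/(8/11) = 3/8. Substitution satisfies the recurrence; boundary conditions give:
  u_k = (1 − r^k) / (1 − r^N) = (1 − (3/8)^5) / (1 − (3/8)^7) = 416320/418993.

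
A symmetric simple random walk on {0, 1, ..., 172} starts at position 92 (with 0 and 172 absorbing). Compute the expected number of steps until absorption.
E[τ | X_0 = 92] = 7360

Let v_k = E[τ | X_0 = k]. Boundary: v_0 = v_172 = 0. Recurrence: v_k = 1 + (v_{k-1} + v_{k+1})/2 for 1 ≤ k ≤ 171. The particular solution to v_k − (v_{k-1} + v_{k+1})/2 = 1 is v_k = −k^2. Adding homogeneous solution A + B k and matching boundaries gives v_k = k (172 − k). Substituting k = 92: v_92 = 92 · 80 = 7360.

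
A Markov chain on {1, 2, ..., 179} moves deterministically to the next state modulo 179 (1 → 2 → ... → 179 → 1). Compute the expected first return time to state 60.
E[T_60 | X_0 = 60] = 179

The chain cycles deterministically, so starting at state 60 it returns in exactly 179 steps. Equivalently, the stationary distribution is uniform π_j = 1/179 for every state j, so by Kac's formula E[T_60] = 1/π_60 = 179.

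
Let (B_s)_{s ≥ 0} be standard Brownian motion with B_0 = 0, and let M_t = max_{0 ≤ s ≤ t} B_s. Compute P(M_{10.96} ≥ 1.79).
P(M_{10.96} ≥ 1.79) = 2·P(B_{10.96} ≥ 1.79) = 2(1 − Φ(1.79/√10.96)) ≈ 0.5887

By the reflection principle for Brownian motion, P(M_t ≥ a) = 2 · P(B_t ≥ a) for a ≥ 0. Since B_t ~ N(0, t), P(B_t ≥ 1.79) = 1 − Φ(1.79/√t) = 1 − Φ(1.79/√10.96) = 1 − Φ(0.5407). So
  P(M_{10.96} ≥ 1.79) = 2(1 − Φ(0.5407)) ≈ 0.5887.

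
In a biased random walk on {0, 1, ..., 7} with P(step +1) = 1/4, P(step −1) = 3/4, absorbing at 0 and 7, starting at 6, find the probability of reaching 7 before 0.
P(hit 7 before 0) = (1 − (3)^6) / (1 − (3)^7) = 364/1093

Let u_k denote P(reach 7 before 0 | start at k). Boundary: u_0 = 0, u_7 = 1. Recurrence: u_k = 1/4·u_{k+1} + 3/4·u_{k-1} for 1 ≤ k ≤ 6. Try u_k = A + B·r^k with r = q/p = (3/4)/(1/4) = 3. Substitution satisfies the recurrence; boundary conditions give:
  u_k = (1 − r^k) / (1 − r^N) = (1 − (3)^6) / (1 − (3)^7) = 364/1093.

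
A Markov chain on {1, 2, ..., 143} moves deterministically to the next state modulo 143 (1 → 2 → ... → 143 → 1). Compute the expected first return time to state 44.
E[T_44 | X_0 = 44] = 143

The chain cycles deterministically, so starting at state 44 it returns in exactly 143 steps. Equivalently, the stationary distribution is uniform π_j = 1/143 for every state j, so by Kac's formula E[T_44] = 1/π_44 = 143.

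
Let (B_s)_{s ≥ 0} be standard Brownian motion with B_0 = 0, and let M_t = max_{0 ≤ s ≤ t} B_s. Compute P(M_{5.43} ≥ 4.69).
P(M_{5.43} ≥ 4.69) = 2·P(B_{5.43} ≥ 4.69) = 2(1 − Φ(4.69/√5.43)) ≈ 0.0441

By the reflection principle for Brownian motion, P(M_t ≥ a) = 2 · P(B_t ≥ a) for a ≥ 0. Since B_t ~ N(0, t), P(B_t ≥ 4.69) = 1 − Φ(4.69/√t) = 1 − Φ(4.69/√5.43) = 1 − Φ(2.0127). So
  P(M_{5.43} ≥ 4.69) = 2(1 − Φ(2.0127)) ≈ 0.0441.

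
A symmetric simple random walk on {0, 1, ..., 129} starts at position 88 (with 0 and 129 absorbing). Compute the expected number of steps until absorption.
E[τ | X_0 = 88] = 3608

Let v_k = E[τ | X_0 = k]. Boundary: v_0 = v_129 = 0. Recurrence: v_k = 1 + (v_{k-1} + v_{k+1})/2 for 1 ≤ k ≤ 128. The particular solution to v_k − (v_{k-1} + v_{k+1})/2 = 1 is v_k = −k^2. Adding homogeneous solution A + B k and matching boundaries gives v_k = k (129 − k). Substituting k = 88: v_88 = 88 · 41 = 3608.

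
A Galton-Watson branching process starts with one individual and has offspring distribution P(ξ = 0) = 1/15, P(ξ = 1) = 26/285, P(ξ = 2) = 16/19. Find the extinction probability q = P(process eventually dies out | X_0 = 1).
q = 19/240

The pgf is f(s) = 1/15 + 26/285·s + 16/19·s². The extinction probability q is the smallest fixed point of f in [0, 1]. Setting s = f(s):
  16/19·s² + (26/285 − 1)·s + 1/15 = 0
  16/19·s² − (1/15 + 16/19)·s + 1/15 = 0
which factors as (s − 1)·(16/19·s − 1/15) = 0, giving roots s = 1 and s = (1/15)/(16/19) = 19/240.
Mean offspring μ = 26/285 + 2·16/19 = 506/285 > 1 (supercritical), so q < 1. The extinction probability is the smaller root: q = (1/15)/(16/19) = 19/240.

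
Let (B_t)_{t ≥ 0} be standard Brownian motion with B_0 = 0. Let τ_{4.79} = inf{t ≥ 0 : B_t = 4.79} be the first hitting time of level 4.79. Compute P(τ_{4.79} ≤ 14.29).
P(τ_{4.79} ≤ 14.29) = 2(1 − Φ(4.79/√14.29)) = 2(1 − Φ(1.2671)) ≈ 0.2051

By the reflection principle for standard BM, P(τ_b ≤ t) = 2 · P(B_t ≥ b). Since B_t ~ N(0, t), P(B_t ≥ 4.79) = 1 − Φ(4.79/√t) = 1 − Φ(4.79/√14.29) = 1 − Φ(1.2671) ≈ 0.10256. Doubling: P(τ_{4.79} ≤ 14.29) ≈ 2 · 0.10256 = 0.20512 ≈ 0.2051.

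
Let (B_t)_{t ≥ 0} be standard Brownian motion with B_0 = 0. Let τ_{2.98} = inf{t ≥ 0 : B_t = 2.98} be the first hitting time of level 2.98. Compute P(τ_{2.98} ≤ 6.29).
P(τ_{2.98} ≤ 6.29) = 2(1 − Φ(2.98/√6.29)) = 2(1 − Φ(1.1882)) ≈ 0.2348

By the reflection principle for standard BM, P(τ_b ≤ t) = 2 · P(B_t ≥ b). Since B_t ~ N(0, t), P(B_t ≥ 2.98) = 1 − Φ(2.98/√t) = 1 − Φ(2.98/√6.29) = 1 − Φ(1.1882) ≈ 0.11738. Doubling: P(τ_{2.98} ≤ 6.29) ≈ 2 · 0.11738 = 0.23476 ≈ 0.2348.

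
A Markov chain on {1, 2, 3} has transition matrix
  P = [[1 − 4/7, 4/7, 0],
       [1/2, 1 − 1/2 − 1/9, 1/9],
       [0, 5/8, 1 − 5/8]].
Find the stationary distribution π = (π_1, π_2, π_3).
π = (315/739, 360/739, 64/739)

This is a birth-death chain on three states, which satisfies detailed balance: π_1 · P_{12} = π_2 · P_{21} and π_2 · P_{23} = π_3 · P_{32}.
From π_1 · 4/7 = π_2 · 1/2: π_2/π_1 = (4/7)/(1/2) = 8/7.
From π_2 · 1/9 = π_3 · 5/8: π_3/π_2 = (1/9)/(5/8) = 8/45.
Take π_1 proportional to 1; then unnormalized π = (1, 8/7, 64/315). Normalize by dividing by the sum 739/315:
  π = (315/739, 360/739, 64/739).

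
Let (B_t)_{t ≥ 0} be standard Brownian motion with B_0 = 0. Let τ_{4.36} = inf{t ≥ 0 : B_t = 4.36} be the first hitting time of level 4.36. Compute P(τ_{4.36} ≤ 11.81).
P(τ_{4.36} ≤ 11.81) = 2(1 − Φ(4.36/√11.81)) = 2(1 − Φ(1.2687)) ≈ 0.2045

By the reflection principle for standard BM, P(τ_b ≤ t) = 2 · P(B_t ≥ b). Since B_t ~ N(0, t), P(B_t ≥ 4.36) = 1 − Φ(4.36/√t) = 1 − Φ(4.36/√11.81) = 1 − Φ(1.2687) ≈ 0.10227. Doubling: P(τ_{4.36} ≤ 11.81) ≈ 2 · 0.10227 = 0.20454 ≈ 0.2045.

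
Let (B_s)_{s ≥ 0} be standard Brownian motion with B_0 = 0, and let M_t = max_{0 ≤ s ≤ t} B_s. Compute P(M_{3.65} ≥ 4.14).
P(M_{3.65} ≥ 4.14) = 2·P(B_{3.65} ≥ 4.14) = 2(1 − Φ(4.14/√3.65)) ≈ 0.0302

By the reflection principle for Brownian motion, P(M_t ≥ a) = 2 · P(B_t ≥ a) for a ≥ 0. Since B_t ~ N(0, t), P(B_t ≥ 4.14) = 1 − Φ(4.14/√t) = 1 − Φ(4.14/√3.65) = 1 − Φ(2.1670). So
  P(M_{3.65} ≥ 4.14) = 2(1 − Φ(2.1670)) ≈ 0.0302.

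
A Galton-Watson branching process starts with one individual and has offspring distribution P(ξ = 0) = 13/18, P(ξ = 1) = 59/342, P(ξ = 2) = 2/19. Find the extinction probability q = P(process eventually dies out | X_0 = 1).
q = 1

Mean offspring μ = 0·13/18 + 1·59/342 + 2·2/19 = 131/342 ≤ 1. For μ ≤ 1 with offspring not concentrated at 1, the Galton-Watson process goes extinct almost surely, so q = 1.
(Algebraic check: The pgf is f(s) = 13/18 + 59/342·s + 2/19·s². The extinction probability q is the smallest fixed point of f in [0, 1]. Setting s = f(s):
  2/19·s² + (59/342 − 1)·s + 13/18 = 0
  2/19·s² − (13/18 + 2/19)·s + 13/18 = 0
which factors as (s − 1)·(2/19·s − 13/18) = 0, giving roots s = 1 and s = (13/18)/(2/19) = 247/36. Since 247/36 ≥ 1, the smallest root in [0, 1] is s = 1.)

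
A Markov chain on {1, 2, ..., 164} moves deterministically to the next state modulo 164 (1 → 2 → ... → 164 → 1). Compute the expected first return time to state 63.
E[T_63 | X_0 = 63] = 164

The chain cycles deterministically, so starting at state 63 it returns in exactly 164 steps. Equivalently, the stationary distribution is uniform π_j = 1/164 for every state j, so by Kac's formula E[T_63] = 1/π_63 = 164.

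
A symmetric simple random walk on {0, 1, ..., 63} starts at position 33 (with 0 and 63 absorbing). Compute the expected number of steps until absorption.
E[τ | X_0 = 33] = 990

Let v_k = E[τ | X_0 = k]. Boundary: v_0 = v_63 = 0. Recurrence: v_k = 1 + (v_{k-1} + v_{k+1})/2 for 1 ≤ k ≤ 62. The particular solution to v_k − (v_{k-1} + v_{k+1})/2 = 1 is v_k = −k^2. Adding homogeneous solution A + B k and matching boundaries gives v_k = k (63 − k). Substituting k = 33: v_33 = 33 · 30 = 990.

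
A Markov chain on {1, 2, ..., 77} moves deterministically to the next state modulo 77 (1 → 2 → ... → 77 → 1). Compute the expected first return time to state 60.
E[T_60 | X_0 = 60] = 77

The chain cycles deterministically, so starting at state 60 it returns in exactly 77 steps. Equivalently, the stationary distribution is uniform π_j = 1/77 for every state j, so by Kac's formula E[T_60] = 1/π_60 = 77.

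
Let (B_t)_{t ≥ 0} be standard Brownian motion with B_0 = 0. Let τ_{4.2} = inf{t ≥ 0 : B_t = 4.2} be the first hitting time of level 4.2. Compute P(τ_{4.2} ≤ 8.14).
P(τ_{4.2} ≤ 8.14) = 2(1 − Φ(4.2/√8.14)) = 2(1 − Φ(1.4721)) ≈ 0.1410

By the reflection principle for standard BM, P(τ_b ≤ t) = 2 · P(B_t ≥ b). Since B_t ~ N(0, t), P(B_t ≥ 4.2) = 1 − Φ(4.2/√t) = 1 − Φ(4.2/√8.14) = 1 − Φ(1.4721) ≈ 0.07050. Doubling: P(τ_{4.2} ≤ 8.14) ≈ 2 · 0.07050 = 0.14100 ≈ 0.1410.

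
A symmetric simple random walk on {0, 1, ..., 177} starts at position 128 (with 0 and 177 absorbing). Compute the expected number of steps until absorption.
E[τ | X_0 = 128] = 6272

Let v_k = E[τ | X_0 = k]. Boundary: v_0 = v_177 = 0. Recurrence: v_k = 1 + (v_{k-1} + v_{k+1})/2 for 1 ≤ k ≤ 176. The particular solution to v_k − (v_{k-1} + v_{k+1})/2 = 1 is v_k = −k^2. Adding homogeneous solution A + B k and matching boundaries gives v_k = k (177 − k). Substituting k = 128: v_128 = 128 · 49 = 6272.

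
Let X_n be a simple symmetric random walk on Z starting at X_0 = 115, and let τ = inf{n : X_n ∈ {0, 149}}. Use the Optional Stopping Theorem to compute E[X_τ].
E[X_τ] = 115

X_n is a martingale and τ is a bounded-mean stopping time (indeed τ is finite a.s. with bounded expectation since the walk is in a bounded region). By the OST, E[X_τ] = E[X_0] = 115. Equivalently: E[X_τ] = 149 · P(hit 149 first) + 0 · P(hit 0 first) = 149 · (115/149) = 115.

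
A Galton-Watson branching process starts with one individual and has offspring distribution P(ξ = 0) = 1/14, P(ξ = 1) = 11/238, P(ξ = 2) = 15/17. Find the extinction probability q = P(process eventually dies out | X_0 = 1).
q = 17/210

The pgf is f(s) = 1/14 + 11/238·s + 15/17·s². The extinction probability q is the smallest fixed point of f in [0, 1]. Setting s = f(s):
  15/17·s² + (11/238 − 1)·s + 1/14 = 0
  15/17·s² − (1/14 + 15/17)·s + 1/14 = 0
which factors as (s − 1)·(15/17·s − 1/14) = 0, giving roots s = 1 and s = (1/14)/(15/17) = 17/210.
Mean offspring μ = 11/238 + 2·15/17 = 431/238 > 1 (supercritical), so q < 1. The extinction probability is the smaller root: q = (1/14)/(15/17) = 17/210.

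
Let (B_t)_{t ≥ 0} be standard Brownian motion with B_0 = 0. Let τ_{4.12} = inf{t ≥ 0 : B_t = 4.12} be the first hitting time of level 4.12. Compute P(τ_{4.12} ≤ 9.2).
P(τ_{4.12} ≤ 9.2) = 2(1 − Φ(4.12/√9.2)) = 2(1 − Φ(1.3583)) ≈ 0.1744

By the reflection principle for standard BM, P(τ_b ≤ t) = 2 · P(B_t ≥ b). Since B_t ~ N(0, t), P(B_t ≥ 4.12) = 1 − Φ(4.12/√t) = 1 − Φ(4.12/√9.2) = 1 − Φ(1.3583) ≈ 0.08718. Doubling: P(τ_{4.12} ≤ 9.2) ≈ 2 · 0.08718 = 0.17436 ≈ 0.1744.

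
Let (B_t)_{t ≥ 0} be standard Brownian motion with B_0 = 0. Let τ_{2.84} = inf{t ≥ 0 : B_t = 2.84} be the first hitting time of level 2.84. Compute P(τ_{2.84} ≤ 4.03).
P(τ_{2.84} ≤ 4.03) = 2(1 − Φ(2.84/√4.03)) = 2(1 − Φ(1.4147)) ≈ 0.1572

By the reflection principle for standard BM, P(τ_b ≤ t) = 2 · P(B_t ≥ b). Since B_t ~ N(0, t), P(B_t ≥ 2.84) = 1 − Φ(2.84/√t) = 1 − Φ(2.84/√4.03) = 1 − Φ(1.4147) ≈ 0.07858. Doubling: P(τ_{2.84} ≤ 4.03) ≈ 2 · 0.07858 = 0.15716 ≈ 0.1572.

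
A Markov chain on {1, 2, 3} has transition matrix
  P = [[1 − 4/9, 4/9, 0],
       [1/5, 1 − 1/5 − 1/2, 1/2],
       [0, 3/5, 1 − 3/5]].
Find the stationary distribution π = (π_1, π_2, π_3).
π = (27/137, 60/137, 50/137)

This is a birth-death chain on three states, which satisfies detailed balance: π_1 · P_{12} = π_2 · P_{21} and π_2 · P_{23} = π_3 · P_{32}.
From π_1 · 4/9 = π_2 · 1/5: π_2/π_1 = (4/9)/(1/5) = 20/9.
From π_2 · 1/2 = π_3 · 3/5: π_3/π_2 = (1/2)/(3/5) = 5/6.
Take π_1 proportional to 1; then unnormalized π = (1, 20/9, 50/27). Normalize by dividing by the sum 137/27:
  π = (27/137, 60/137, 50/137).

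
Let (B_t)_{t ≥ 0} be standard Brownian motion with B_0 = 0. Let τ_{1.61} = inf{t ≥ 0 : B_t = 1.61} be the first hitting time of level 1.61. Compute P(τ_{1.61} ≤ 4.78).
P(τ_{1.61} ≤ 4.78) = 2(1 − Φ(1.61/√4.78)) = 2(1 − Φ(0.7364)) ≈ 0.4615

By the reflection principle for standard BM, P(τ_b ≤ t) = 2 · P(B_t ≥ b). Since B_t ~ N(0, t), P(B_t ≥ 1.61) = 1 − Φ(1.61/√t) = 1 − Φ(1.61/√4.78) = 1 − Φ(0.7364) ≈ 0.23074. Doubling: P(τ_{1.61} ≤ 4.78) ≈ 2 · 0.23074 = 0.46148 ≈ 0.4615.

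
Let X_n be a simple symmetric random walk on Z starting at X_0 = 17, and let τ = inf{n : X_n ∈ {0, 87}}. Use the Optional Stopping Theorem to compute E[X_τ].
E[X_τ] = 17

X_n is a martingale and τ is a bounded-mean stopping time (indeed τ is finite a.s. with bounded expectation since the walk is in a bounded region). By the OST, E[X_τ] = E[X_0] = 17. Equivalently: E[X_τ] = 87 · P(hit 87 first) + 0 · P(hit 0 first) = 87 · (17/87) = 17.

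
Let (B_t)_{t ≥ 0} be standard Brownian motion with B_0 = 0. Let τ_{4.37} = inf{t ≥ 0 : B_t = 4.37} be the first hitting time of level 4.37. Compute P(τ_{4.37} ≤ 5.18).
P(τ_{4.37} ≤ 5.18) = 2(1 − Φ(4.37/√5.18)) = 2(1 − Φ(1.9201)) ≈ 0.0548

By the reflection principle for standard BM, P(τ_b ≤ t) = 2 · P(B_t ≥ b). Since B_t ~ N(0, t), P(B_t ≥ 4.37) = 1 − Φ(4.37/√t) = 1 − Φ(4.37/√5.18) = 1 − Φ(1.9201) ≈ 0.02742. Doubling: P(τ_{4.37} ≤ 5.18) ≈ 2 · 0.02742 = 0.05484 ≈ 0.0548.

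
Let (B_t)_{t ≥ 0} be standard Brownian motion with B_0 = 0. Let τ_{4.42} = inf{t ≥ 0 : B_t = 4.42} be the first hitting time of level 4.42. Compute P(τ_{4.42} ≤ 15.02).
P(τ_{4.42} ≤ 15.02) = 2(1 − Φ(4.42/√15.02)) = 2(1 − Φ(1.1405)) ≈ 0.2541

By the reflection principle for standard BM, P(τ_b ≤ t) = 2 · P(B_t ≥ b). Since B_t ~ N(0, t), P(B_t ≥ 4.42) = 1 − Φ(4.42/√t) = 1 − Φ(4.42/√15.02) = 1 − Φ(1.1405) ≈ 0.12704. Doubling: P(τ_{4.42} ≤ 15.02) ≈ 2 · 0.12704 = 0.25408 ≈ 0.2541.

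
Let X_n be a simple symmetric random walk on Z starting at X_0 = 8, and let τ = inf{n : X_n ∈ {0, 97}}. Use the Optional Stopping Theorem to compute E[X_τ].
E[X_τ] = 8

X_n is a martingale and τ is a bounded-mean stopping time (indeed τ is finite a.s. with bounded expectation since the walk is in a bounded region). By the OST, E[X_τ] = E[X_0] = 8. Equivalently: E[X_τ] = 97 · P(hit 97 first) + 0 · P(hit 0 first) = 97 · (8/97) = 8.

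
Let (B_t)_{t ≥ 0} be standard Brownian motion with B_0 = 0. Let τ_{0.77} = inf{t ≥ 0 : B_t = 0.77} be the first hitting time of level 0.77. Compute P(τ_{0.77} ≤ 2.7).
P(τ_{0.77} ≤ 2.7) = 2(1 − Φ(0.77/√2.7)) = 2(1 − Φ(0.4686)) ≈ 0.6394

By the reflection principle for standard BM, P(τ_b ≤ t) = 2 · P(B_t ≥ b). Since B_t ~ N(0, t), P(B_t ≥ 0.77) = 1 − Φ(0.77/√t) = 1 − Φ(0.77/√2.7) = 1 − Φ(0.4686) ≈ 0.31968. Doubling: P(τ_{0.77} ≤ 2.7) ≈ 2 · 0.31968 = 0.63936 ≈ 0.6394.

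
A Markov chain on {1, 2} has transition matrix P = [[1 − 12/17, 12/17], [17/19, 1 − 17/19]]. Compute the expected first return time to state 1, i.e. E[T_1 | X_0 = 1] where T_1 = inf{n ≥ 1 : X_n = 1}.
E[T_1 | X_0 = 1] = 1/π_1 = 517/289

For an irreducible recurrent Markov chain with stationary distribution π, E[T_i | X_0 = i] = 1/π_i (Kac's formula). Here π_1 = (17/19)/(12/17 + 17/19) = (17/19)/(517/323) = 289/517, so E[T_1 | X_0 = 1] = 1/π_1 = (12/17 + 17/19)/(17/19) = (517/323)/(17/19) = 517/289.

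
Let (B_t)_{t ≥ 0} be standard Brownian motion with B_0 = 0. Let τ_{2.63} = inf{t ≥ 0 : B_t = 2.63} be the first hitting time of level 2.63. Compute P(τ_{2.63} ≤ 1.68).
P(τ_{2.63} ≤ 1.68) = 2(1 − Φ(2.63/√1.68)) = 2(1 − Φ(2.0291)) ≈ 0.0424

By the reflection principle for standard BM, P(τ_b ≤ t) = 2 · P(B_t ≥ b). Since B_t ~ N(0, t), P(B_t ≥ 2.63) = 1 − Φ(2.63/√t) = 1 − Φ(2.63/√1.68) = 1 − Φ(2.0291) ≈ 0.02122. Doubling: P(τ_{2.63} ≤ 1.68) ≈ 2 · 0.02122 = 0.04244 ≈ 0.0424.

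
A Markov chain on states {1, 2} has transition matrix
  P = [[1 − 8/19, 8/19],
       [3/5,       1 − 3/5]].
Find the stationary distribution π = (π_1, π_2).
π_1 = 57/97, π_2 = 40/97

Solve πP = π with π_1 + π_2 = 1. From πP = π: π_1 · (1 − 8/19) + π_2 · 3/5 = π_1 ⇒ π_2 · 3/5 = π_1 · 8/19 ⇒ π_2/π_1 = (8/19)/(3/5) = 40/57. Together with π_1 + π_2 = 1:
  π_1 = (3/5)/(8/19 + 3/5) = (3/5)/(97/95) = 57/97,
  π_2 = (8/19)/(8/19 + 3/5) = (8/19)/(97/95) = 40/97.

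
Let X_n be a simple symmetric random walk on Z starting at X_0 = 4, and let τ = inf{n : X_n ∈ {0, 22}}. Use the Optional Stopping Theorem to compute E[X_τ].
E[X_τ] = 4

X_n is a martingale and τ is a bounded-mean stopping time (indeed τ is finite a.s. with bounded expectation since the walk is in a bounded region). By the OST, E[X_τ] = E[X_0] = 4. Equivalently: E[X_τ] = 22 · P(hit 22 first) + 0 · P(hit 0 first) = 22 · (4/22) = 4.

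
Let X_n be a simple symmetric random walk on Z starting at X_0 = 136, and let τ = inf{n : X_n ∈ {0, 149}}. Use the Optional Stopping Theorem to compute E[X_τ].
E[X_τ] = 136

X_n is a martingale and τ is a bounded-mean stopping time (indeed τ is finite a.s. with bounded expectation since the walk is in a bounded region). By the OST, E[X_τ] = E[X_0] = 136. Equivalently: E[X_τ] = 149 · P(hit 149 first) + 0 · P(hit 0 first) = 149 · (136/149) = 136.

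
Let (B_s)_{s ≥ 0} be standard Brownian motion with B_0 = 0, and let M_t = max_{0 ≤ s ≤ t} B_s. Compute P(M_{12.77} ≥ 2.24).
P(M_{12.77} ≥ 2.24) = 2·P(B_{12.77} ≥ 2.24) = 2(1 − Φ(2.24/√12.77)) ≈ 0.5308

By the reflection principle for Brownian motion, P(M_t ≥ a) = 2 · P(B_t ≥ a) for a ≥ 0. Since B_t ~ N(0, t), P(B_t ≥ 2.24) = 1 − Φ(2.24/√t) = 1 − Φ(2.24/√12.77) = 1 − Φ(0.6268). So
  P(M_{12.77} ≥ 2.24) = 2(1 − Φ(0.6268)) ≈ 0.5308.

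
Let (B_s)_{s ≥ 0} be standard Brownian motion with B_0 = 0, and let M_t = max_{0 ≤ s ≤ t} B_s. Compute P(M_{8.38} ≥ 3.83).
P(M_{8.38} ≥ 3.83) = 2·P(B_{8.38} ≥ 3.83) = 2(1 − Φ(3.83/√8.38)) ≈ 0.1858

By the reflection principle for Brownian motion, P(M_t ≥ a) = 2 · P(B_t ≥ a) for a ≥ 0. Since B_t ~ N(0, t), P(B_t ≥ 3.83) = 1 − Φ(3.83/√t) = 1 − Φ(3.83/√8.38) = 1 − Φ(1.3231). So
  P(M_{8.38} ≥ 3.83) = 2(1 − Φ(1.3231)) ≈ 0.1858.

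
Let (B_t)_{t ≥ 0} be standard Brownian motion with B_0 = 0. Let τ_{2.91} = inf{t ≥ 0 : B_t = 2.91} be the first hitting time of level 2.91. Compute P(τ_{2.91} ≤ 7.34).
P(τ_{2.91} ≤ 7.34) = 2(1 − Φ(2.91/√7.34)) = 2(1 − Φ(1.0741)) ≈ 0.2828

By the reflection principle for standard BM, P(τ_b ≤ t) = 2 · P(B_t ≥ b). Since B_t ~ N(0, t), P(B_t ≥ 2.91) = 1 − Φ(2.91/√t) = 1 − Φ(2.91/√7.34) = 1 − Φ(1.0741) ≈ 0.14139. Doubling: P(τ_{2.91} ≤ 7.34) ≈ 2 · 0.14139 = 0.28278 ≈ 0.2828.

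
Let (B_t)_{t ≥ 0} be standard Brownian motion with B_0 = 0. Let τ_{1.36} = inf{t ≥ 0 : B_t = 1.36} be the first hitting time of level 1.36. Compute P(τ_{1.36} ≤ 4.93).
P(τ_{1.36} ≤ 4.93) = 2(1 − Φ(1.36/√4.93)) = 2(1 − Φ(0.6125)) ≈ 0.5402

By the reflection principle for standard BM, P(τ_b ≤ t) = 2 · P(B_t ≥ b). Since B_t ~ N(0, t), P(B_t ≥ 1.36) = 1 − Φ(1.36/√t) = 1 − Φ(1.36/√4.93) = 1 − Φ(0.6125) ≈ 0.27010. Doubling: P(τ_{1.36} ≤ 4.93) ≈ 2 · 0.27010 = 0.54020 ≈ 0.5402.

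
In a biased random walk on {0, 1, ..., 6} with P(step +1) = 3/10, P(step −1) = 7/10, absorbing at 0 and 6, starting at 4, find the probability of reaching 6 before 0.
P(hit 6 before 0) = (1 − (7/3)^4) / (1 − (7/3)^6) = 522/2923

Let u_k denote P(reach 6 before 0 | start at k). Boundary: u_0 = 0, u_6 = 1. Recurrence: u_k = 3/10·u_{k+1} + 7/10·u_{k-1} for 1 ≤ k ≤ 5. Try u_k = A + B·r^k with r = q/p = (7/10)/(3/10) = 7/3. Substitution satisfies the recurrence; boundary conditions give:
  u_k = (1 − r^k) / (1 − r^N) = (1 − (7/3)^4) / (1 − (7/3)^6) = 522/2923.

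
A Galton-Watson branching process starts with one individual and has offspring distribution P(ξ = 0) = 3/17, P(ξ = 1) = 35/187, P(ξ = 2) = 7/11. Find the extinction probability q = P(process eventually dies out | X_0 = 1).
q = 33/119

The pgf is f(s) = 3/17 + 35/187·s + 7/11·s². The extinction probability q is the smallest fixed point of f in [0, 1]. Setting s = f(s):
  7/11·s² + (35/187 − 1)·s + 3/17 = 0
  7/11·s² − (3/17 + 7/11)·s + 3/17 = 0
which factors as (s − 1)·(7/11·s − 3/17) = 0, giving roots s = 1 and s = (3/17)/(7/11) = 33/119.
Mean offspring μ = 35/187 + 2·7/11 = 273/187 > 1 (supercritical), so q < 1. The extinction probability is the smaller root: q = (3/17)/(7/11) = 33/119.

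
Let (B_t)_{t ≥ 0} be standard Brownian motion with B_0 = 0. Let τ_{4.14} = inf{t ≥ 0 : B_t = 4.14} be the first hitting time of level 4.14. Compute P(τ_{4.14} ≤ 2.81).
P(τ_{4.14} ≤ 2.81) = 2(1 − Φ(4.14/√2.81)) = 2(1 − Φ(2.4697)) ≈ 0.0135

By the reflection principle for standard BM, P(τ_b ≤ t) = 2 · P(B_t ≥ b). Since B_t ~ N(0, t), P(B_t ≥ 4.14) = 1 − Φ(4.14/√t) = 1 − Φ(4.14/√2.81) = 1 − Φ(2.4697) ≈ 0.00676. Doubling: P(τ_{4.14} ≤ 2.81) ≈ 2 · 0.00676 = 0.01352 ≈ 0.0135.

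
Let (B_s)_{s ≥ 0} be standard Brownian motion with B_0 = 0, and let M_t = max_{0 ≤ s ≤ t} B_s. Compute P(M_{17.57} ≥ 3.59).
P(M_{17.57} ≥ 3.59) = 2·P(B_{17.57} ≥ 3.59) = 2(1 − Φ(3.59/√17.57)) ≈ 0.3917

By the reflection principle for Brownian motion, P(M_t ≥ a) = 2 · P(B_t ≥ a) for a ≥ 0. Since B_t ~ N(0, t), P(B_t ≥ 3.59) = 1 − Φ(3.59/√t) = 1 − Φ(3.59/√17.57) = 1 − Φ(0.8565). So
  P(M_{17.57} ≥ 3.59) = 2(1 − Φ(0.8565)) ≈ 0.3917.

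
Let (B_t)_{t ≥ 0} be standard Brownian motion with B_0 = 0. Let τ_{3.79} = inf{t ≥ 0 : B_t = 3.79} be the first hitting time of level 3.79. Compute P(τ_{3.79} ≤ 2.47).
P(τ_{3.79} ≤ 2.47) = 2(1 − Φ(3.79/√2.47)) = 2(1 − Φ(2.4115)) ≈ 0.0159

By the reflection principle for standard BM, P(τ_b ≤ t) = 2 · P(B_t ≥ b). Since B_t ~ N(0, t), P(B_t ≥ 3.79) = 1 − Φ(3.79/√t) = 1 − Φ(3.79/√2.47) = 1 − Φ(2.4115) ≈ 0.00794. Doubling: P(τ_{3.79} ≤ 2.47) ≈ 2 · 0.00794 = 0.01588 ≈ 0.0159.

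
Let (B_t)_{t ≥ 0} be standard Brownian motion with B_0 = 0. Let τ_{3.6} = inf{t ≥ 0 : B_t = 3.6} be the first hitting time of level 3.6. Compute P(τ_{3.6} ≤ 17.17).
P(τ_{3.6} ≤ 17.17) = 2(1 − Φ(3.6/√17.17)) = 2(1 − Φ(0.8688)) ≈ 0.3850

By the reflection principle for standard BM, P(τ_b ≤ t) = 2 · P(B_t ≥ b). Since B_t ~ N(0, t), P(B_t ≥ 3.6) = 1 − Φ(3.6/√t) = 1 − Φ(3.6/√17.17) = 1 − Φ(0.8688) ≈ 0.19248. Doubling: P(τ_{3.6} ≤ 17.17) ≈ 2 · 0.19248 = 0.38496 ≈ 0.3850.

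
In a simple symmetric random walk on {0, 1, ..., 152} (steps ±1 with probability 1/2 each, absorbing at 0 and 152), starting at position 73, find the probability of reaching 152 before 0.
P(hit 152 before 0) = 73/152

Let u_k = P(hit 152 before 0 | start at k). Then u_0 = 0, u_152 = 1, and u_k = u_{k-1}/2 + u_{k+1}/2 for 1 ≤ k ≤ 151. This harmonic recurrence is solved by u_k = k/152, giving u_73 = 73/152.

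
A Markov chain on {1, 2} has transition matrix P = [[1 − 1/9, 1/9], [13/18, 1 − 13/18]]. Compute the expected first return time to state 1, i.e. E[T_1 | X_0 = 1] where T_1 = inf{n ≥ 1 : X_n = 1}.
E[T_1 | X_0 = 1] = 1/π_1 = 15/13

For an irreducible recurrent Markov chain with stationary distribution π, E[T_i | X_0 = i] = 1/π_i (Kac's formula). Here π_1 = (13/18)/(1/9 + 13/18) = (13/18)/(5/6) = 13/15, so E[T_1 | X_0 = 1] = 1/π_1 = (1/9 + 13/18)/(13/18) = (5/6)/(13/18) = 15/13.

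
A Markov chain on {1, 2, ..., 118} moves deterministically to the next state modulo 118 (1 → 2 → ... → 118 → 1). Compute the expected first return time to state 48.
E[T_48 | X_0 = 48] = 118

The chain cycles deterministically, so starting at state 48 it returns in exactly 118 steps. Equivalently, the stationary distribution is uniform π_j = 1/118 for every state j, so by Kac's formula E[T_48] = 1/π_48 = 118.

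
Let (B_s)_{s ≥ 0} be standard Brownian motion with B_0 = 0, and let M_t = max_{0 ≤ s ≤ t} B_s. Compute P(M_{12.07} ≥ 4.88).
P(M_{12.07} ≥ 4.88) = 2·P(B_{12.07} ≥ 4.88) = 2(1 − Φ(4.88/√12.07)) ≈ 0.1601

By the reflection principle for Brownian motion, P(M_t ≥ a) = 2 · P(B_t ≥ a) for a ≥ 0. Since B_t ~ N(0, t), P(B_t ≥ 4.88) = 1 − Φ(4.88/√t) = 1 − Φ(4.88/√12.07) = 1 − Φ(1.4046). So
  P(M_{12.07} ≥ 4.88) = 2(1 − Φ(1.4046)) ≈ 0.1601.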